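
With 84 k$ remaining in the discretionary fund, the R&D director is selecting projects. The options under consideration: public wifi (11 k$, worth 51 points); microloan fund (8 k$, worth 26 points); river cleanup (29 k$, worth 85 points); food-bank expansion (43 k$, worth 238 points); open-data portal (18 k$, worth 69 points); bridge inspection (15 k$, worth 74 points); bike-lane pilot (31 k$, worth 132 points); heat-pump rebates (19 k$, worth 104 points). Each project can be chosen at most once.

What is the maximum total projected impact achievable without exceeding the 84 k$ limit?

419

Taking the top-ratio projects first gives food-bank expansion + bridge inspection + heat-pump rebates for 416 (77 k$).
Dropping bridge inspection frees 15 k$; slotting in public wifi + microloan fund (19 k$) lifts the total to 419 at 81 k$.
The spare 3 k$ is too small for any remaining project, and no exchange beats 419.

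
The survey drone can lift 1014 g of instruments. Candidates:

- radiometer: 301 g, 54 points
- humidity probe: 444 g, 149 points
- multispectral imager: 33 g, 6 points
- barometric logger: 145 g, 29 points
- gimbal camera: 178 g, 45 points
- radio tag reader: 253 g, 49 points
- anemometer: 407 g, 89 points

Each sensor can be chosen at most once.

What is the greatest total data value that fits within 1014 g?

267

Density check — humidity probe 0.34, gimbal camera 0.25, anemometer 0.22 are the best per g.
Greedy by ratio would take humidity probe + multispectral imager + barometric logger + gimbal camera: 800 g used, total 229.
The 211 g tied up in multispectral imager and gimbal camera is better spent on anemometer — total rises to 267 (996 g).
The closest alternative, radiometer + humidity probe + multispectral imager + gimbal camera, reaches only 254.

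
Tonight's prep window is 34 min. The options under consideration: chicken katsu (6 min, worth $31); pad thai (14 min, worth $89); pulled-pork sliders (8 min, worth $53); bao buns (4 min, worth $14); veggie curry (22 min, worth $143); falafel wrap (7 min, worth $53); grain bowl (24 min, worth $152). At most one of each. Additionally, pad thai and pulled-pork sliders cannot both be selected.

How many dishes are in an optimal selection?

3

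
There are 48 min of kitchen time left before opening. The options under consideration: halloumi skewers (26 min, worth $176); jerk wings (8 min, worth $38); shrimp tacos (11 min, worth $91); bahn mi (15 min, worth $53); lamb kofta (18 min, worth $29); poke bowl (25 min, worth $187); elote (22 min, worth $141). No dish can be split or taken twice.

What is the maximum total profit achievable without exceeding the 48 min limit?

Taking the top-ratio dishes first gives jerk wings + shrimp tacos + poke bowl for 316 (44 min).
Replace jerk wings and shrimp tacos with elote: the trade gains 12 net, giving 328 at 47 min.
The closest alternative, halloumi skewers + elote, reaches only 317.

328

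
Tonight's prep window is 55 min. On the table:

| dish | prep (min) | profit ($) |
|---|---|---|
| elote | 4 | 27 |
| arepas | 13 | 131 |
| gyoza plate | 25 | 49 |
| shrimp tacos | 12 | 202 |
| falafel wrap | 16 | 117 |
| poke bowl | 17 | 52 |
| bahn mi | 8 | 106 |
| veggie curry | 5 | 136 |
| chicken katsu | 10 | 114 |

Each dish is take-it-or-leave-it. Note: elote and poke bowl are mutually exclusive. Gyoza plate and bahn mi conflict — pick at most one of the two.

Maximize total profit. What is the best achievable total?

716

By profit per min: veggie curry 27.20, shrimp tacos 16.83, bahn mi 13.25 lead.
The ratio ordering already packs tightly: elote + arepas + shrimp tacos + bahn mi + veggie curry + chicken katsu, 52 min, 716.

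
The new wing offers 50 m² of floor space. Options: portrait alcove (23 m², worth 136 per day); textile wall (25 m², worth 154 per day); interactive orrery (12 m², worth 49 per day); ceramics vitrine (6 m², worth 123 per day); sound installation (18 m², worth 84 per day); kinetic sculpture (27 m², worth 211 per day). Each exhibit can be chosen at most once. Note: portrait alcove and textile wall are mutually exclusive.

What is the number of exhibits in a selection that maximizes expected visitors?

Optimal total is 383.
One optimal bundle: interactive orrery + ceramics vitrine + kinetic sculpture (45 m²).
Every optimal selection uses 3 exhibits.

3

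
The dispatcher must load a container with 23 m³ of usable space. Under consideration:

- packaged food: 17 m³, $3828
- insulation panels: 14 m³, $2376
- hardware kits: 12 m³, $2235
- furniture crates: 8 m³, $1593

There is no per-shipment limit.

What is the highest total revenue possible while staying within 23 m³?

3969

Taking the top-ratio shipments first gives packaged food for 3828 (17 m³).
Dropping packaged food frees 17 m³; slotting in insulation panels + furniture crates (22 m³) lifts the total to 3969 at 22 m³.
Every other selection either busts 23 m³ or fails to beat 3969.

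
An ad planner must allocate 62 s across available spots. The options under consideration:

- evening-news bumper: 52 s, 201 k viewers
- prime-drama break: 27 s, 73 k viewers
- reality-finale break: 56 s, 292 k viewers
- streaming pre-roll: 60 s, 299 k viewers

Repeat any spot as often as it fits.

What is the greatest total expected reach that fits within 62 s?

By expected reach per s: reality-finale break 5.21, streaming pre-roll 4.98, evening-news bumper 3.87, prime-drama break 2.70 lead.
Taking the top-ratio spots first gives reality-finale break for 292 (56 s).
Dropping reality-finale break frees 56 s; slotting in streaming pre-roll (60 s) lifts the total to 299 at 60 s.

299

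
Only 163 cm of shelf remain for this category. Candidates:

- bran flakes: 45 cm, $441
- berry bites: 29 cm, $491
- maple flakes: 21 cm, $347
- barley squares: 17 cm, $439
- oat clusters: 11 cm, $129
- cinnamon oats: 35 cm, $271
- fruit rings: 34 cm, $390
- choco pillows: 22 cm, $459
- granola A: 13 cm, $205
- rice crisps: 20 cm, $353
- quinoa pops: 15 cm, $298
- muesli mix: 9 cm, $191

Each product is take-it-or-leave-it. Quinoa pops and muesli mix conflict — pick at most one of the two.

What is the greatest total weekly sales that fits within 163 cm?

2799

Taking berry bites + maple flakes + barley squares + oat clusters + fruit rings + choco pillows + rice crisps + muesli mix: 163 cm used, 2799 in weekly sales.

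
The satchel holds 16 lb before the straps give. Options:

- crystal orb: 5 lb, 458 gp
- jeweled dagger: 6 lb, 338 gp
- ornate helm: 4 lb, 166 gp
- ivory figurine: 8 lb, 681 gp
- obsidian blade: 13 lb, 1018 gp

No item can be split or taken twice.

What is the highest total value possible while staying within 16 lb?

By value per lb: crystal orb 91.60, ivory figurine 85.12, obsidian blade 78.31 lead.
Taking crystal orb + ivory figurine: 13 lb used, 1139 in value.
Runner-up jeweled dagger + ivory figurine tops out at 1019.

1139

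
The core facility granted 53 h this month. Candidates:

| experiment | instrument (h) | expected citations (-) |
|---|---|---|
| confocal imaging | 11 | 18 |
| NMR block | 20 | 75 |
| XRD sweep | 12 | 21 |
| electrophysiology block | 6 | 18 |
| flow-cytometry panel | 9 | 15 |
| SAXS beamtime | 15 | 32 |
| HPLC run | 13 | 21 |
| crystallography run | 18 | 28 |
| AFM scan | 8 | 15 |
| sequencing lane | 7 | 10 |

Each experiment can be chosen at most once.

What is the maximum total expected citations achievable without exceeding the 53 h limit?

146

Ranking by ratio (expected citations/h): NMR block 3.75, electrophysiology block 3.00, SAXS beamtime 2.13.
Filling by ratio: NMR block + electrophysiology block + SAXS beamtime + AFM scan for 140, with 4 h left unused.
Replace AFM scan with XRD sweep: the trade gains 6 net, giving 146 at 53 h.
Next best is confocal imaging + NMR block + electrophysiology block + SAXS beamtime at 143 (52 h) — short by 3.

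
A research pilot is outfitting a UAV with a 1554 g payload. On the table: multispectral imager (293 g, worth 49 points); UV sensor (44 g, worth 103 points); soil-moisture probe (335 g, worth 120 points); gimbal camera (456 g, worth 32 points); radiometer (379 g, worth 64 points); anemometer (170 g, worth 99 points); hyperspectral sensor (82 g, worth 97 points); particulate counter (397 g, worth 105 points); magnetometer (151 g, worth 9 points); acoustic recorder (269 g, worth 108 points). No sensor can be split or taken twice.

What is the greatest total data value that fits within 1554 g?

641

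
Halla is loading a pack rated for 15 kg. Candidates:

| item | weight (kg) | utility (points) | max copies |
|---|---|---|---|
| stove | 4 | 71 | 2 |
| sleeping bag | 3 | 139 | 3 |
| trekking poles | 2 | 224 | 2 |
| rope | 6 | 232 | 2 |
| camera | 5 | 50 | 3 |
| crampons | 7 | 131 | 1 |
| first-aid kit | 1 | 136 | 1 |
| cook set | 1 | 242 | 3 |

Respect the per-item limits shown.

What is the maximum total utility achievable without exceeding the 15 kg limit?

1588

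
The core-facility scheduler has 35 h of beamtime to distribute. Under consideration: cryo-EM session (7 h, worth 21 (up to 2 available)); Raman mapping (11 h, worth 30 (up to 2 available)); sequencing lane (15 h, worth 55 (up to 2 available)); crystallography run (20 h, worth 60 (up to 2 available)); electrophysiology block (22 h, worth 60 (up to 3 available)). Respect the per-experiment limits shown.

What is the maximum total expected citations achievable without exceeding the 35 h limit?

The ratio heuristic lands on 2×sequencing lane (110) but leaves 5 h idle.
Dropping sequencing lane frees 15 h; slotting in crystallography run (20 h) lifts the total to 115 at 35 h.
Every other selection either busts 35 h or exceeds an availability limit or fails to beat 115.

115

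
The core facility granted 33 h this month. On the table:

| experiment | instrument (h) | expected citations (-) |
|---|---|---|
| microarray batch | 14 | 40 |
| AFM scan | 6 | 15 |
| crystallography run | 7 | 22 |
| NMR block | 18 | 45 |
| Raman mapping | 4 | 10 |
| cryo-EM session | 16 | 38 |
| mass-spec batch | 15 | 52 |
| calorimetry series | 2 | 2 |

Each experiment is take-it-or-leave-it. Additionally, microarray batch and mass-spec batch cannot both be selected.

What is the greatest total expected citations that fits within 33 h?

99

By expected citations per h: mass-spec batch 3.47, crystallography run 3.14, microarray batch 2.86 lead.
AFM scan + crystallography run + Raman mapping + mass-spec batch uses 32 of the 33 h and totals 99.
The spare 1 h is too small for any remaining experiment, and no feasible exchange beats 99.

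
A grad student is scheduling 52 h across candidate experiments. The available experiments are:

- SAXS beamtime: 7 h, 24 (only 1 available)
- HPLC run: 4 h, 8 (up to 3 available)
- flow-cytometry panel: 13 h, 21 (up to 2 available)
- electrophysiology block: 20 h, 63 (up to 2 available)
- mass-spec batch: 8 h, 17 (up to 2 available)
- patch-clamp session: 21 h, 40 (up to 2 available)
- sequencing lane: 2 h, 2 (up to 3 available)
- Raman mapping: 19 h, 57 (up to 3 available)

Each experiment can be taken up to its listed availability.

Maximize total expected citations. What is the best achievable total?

158

SAXS beamtime + HPLC run + 2×electrophysiology block uses 51 of the 52 h and totals 158.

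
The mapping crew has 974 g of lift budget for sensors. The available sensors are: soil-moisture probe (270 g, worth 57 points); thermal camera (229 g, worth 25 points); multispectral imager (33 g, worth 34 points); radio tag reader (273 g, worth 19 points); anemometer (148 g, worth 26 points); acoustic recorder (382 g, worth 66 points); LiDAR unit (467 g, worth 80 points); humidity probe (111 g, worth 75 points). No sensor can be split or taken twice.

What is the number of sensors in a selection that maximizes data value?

Best achievable data value is 258.
soil-moisture probe + multispectral imager + anemometer + acoustic recorder + humidity probe hits 258 at 944 g.
Every optimal selection uses 5 sensors.

5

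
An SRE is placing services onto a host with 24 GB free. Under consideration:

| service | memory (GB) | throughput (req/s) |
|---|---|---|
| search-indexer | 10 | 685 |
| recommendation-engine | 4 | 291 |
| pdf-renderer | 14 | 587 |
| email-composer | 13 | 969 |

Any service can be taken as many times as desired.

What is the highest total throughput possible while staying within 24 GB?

By throughput per GB: email-composer 74.54, recommendation-engine 72.75, search-indexer 68.50, pdf-renderer 41.93 lead.
Taking the top-ratio services first gives 2×recommendation-engine + email-composer for 1551 (21 GB).
Dropping email-composer frees 13 GB; slotting in 4×recommendation-engine (16 GB) lifts the total to 1746 at 24 GB.
Every other selection either busts 24 GB or fails to beat 1746.

1746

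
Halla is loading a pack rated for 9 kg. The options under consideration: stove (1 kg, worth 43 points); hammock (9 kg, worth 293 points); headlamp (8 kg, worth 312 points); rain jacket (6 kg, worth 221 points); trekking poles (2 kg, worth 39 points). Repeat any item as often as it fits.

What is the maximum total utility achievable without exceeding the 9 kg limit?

387

Best packing: 9×stove — 9 kg, 387 total.
Every other selection either busts 9 kg or fails to beat 387.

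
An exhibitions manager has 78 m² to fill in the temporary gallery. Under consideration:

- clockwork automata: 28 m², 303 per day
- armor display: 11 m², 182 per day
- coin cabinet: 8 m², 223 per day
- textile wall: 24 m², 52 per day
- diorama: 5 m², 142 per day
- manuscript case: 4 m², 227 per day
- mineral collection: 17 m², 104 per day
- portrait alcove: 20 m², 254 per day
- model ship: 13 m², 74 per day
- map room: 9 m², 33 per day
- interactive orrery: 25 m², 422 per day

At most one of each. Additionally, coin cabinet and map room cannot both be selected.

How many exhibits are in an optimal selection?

Best achievable expected visitors is 1450.
armor display + coin cabinet + diorama + manuscript case + portrait alcove + interactive orrery hits 1450 at 73 m².
Any selection reaching 1450 contains exactly 6 exhibits.

6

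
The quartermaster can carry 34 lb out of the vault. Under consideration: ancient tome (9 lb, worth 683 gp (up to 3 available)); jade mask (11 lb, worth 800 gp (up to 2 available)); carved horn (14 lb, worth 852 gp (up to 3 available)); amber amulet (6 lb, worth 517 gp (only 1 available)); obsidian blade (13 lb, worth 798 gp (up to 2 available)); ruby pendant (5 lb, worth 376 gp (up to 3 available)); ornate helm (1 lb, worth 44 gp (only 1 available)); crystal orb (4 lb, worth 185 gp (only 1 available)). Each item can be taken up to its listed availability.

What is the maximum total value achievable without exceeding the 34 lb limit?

2635

Ranking by ratio (value/lb): amber amulet 86.17, ancient tome 75.89, ruby pendant 75.20, jade mask 72.73.
Taking the top-ratio items first gives 3×ancient tome + amber amulet + ornate helm for 2610 (34 lb).
The 10 lb tied up in ancient tome and ornate helm is better spent on 2×ruby pendant — total rises to 2635 (34 lb).
Nothing else within 34 lb beats 2635.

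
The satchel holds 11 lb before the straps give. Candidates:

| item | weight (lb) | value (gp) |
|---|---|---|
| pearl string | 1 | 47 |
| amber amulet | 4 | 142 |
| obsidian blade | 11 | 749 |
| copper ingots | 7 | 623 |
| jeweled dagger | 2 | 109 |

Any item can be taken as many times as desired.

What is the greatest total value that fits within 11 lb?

Copper ingots + 2×jeweled dagger uses 11 of the 11 lb and totals 841.
No other feasible combination exceeds 841.

841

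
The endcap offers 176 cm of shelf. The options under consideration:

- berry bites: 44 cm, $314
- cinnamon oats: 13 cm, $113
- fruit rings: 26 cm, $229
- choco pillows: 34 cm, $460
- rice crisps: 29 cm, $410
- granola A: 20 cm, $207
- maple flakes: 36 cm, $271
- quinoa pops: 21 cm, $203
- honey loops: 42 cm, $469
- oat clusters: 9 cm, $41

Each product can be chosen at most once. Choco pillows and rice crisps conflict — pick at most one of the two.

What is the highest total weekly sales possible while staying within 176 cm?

1789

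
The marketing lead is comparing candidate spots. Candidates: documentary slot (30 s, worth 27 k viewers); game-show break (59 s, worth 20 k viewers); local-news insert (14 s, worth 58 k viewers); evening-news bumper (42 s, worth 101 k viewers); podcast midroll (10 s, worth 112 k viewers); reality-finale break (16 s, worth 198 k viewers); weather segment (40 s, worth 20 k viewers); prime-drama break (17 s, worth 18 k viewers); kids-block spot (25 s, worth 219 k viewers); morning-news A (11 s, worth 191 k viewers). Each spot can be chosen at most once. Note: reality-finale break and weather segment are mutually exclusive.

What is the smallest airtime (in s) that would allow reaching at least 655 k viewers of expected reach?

62

Minimise s subject to total expected reach ≥ 655.
Taking podcast midroll + reality-finale break + kids-block spot + morning-news A gives 720 (≥ 655) for 62 s.
No combination under 62 s hits 655.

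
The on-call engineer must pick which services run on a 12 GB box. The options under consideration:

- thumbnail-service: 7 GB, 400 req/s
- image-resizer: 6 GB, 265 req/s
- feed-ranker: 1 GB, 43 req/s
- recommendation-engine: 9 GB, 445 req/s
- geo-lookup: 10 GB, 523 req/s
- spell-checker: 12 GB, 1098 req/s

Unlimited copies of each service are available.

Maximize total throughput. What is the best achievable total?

1098

Density check — spell-checker 91.50, thumbnail-service 57.14, geo-lookup 52.30 are the best per GB.
The ratio ordering already packs tightly: spell-checker, 12 GB, 1098.
Every other selection either busts 12 GB or fails to beat 1098.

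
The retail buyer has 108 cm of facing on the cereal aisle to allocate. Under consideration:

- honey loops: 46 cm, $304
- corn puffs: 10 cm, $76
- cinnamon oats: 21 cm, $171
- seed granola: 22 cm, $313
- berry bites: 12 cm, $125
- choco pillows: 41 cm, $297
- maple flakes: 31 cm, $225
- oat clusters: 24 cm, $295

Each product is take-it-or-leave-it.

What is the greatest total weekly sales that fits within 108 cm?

Taking the top-ratio products first gives corn puffs + cinnamon oats + seed granola + berry bites + oat clusters for 980 (89 cm).
Replace berry bites with maple flakes: the trade gains 100 net, giving 1080 at 108 cm.
Runner-up cinnamon oats + seed granola + choco pillows + oat clusters tops out at 1076.

1080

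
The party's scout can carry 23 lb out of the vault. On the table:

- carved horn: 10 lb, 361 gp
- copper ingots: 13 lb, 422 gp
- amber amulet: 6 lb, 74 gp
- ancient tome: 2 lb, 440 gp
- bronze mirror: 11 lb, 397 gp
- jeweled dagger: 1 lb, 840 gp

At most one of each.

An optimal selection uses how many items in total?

4

Optimal total is 1776.
copper ingots + amber amulet + ancient tome + jeweled dagger hits 1776 at 22 lb.
Every optimal selection uses 4 items.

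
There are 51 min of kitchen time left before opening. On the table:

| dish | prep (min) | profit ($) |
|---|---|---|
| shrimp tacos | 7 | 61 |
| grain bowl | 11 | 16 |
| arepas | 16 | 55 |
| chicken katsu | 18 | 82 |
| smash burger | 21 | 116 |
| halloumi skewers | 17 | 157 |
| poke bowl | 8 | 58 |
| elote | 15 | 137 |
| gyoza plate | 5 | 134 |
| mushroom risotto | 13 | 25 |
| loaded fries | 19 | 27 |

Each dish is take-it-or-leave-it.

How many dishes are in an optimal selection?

Optimal total is 489.
For example shrimp tacos + halloumi skewers + elote + gyoza plate achieves it, using 44 min.
Any selection reaching 489 contains exactly 4 dishes.

4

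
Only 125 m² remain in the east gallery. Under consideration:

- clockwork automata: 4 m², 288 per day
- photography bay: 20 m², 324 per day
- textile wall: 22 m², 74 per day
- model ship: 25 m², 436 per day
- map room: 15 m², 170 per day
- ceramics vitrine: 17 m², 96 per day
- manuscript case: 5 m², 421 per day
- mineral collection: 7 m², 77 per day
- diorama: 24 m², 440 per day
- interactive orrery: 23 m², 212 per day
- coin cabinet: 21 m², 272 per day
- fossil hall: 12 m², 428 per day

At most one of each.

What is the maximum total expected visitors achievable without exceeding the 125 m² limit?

Ranking by ratio (expected visitors/m²): manuscript case 84.20, clockwork automata 72.00, fossil hall 35.67.
The ratio ordering already packs tightly: clockwork automata + photography bay + model ship + manuscript case + mineral collection + diorama + coin cabinet + fossil hall, 118 m², 2686.
Runner-up clockwork automata + photography bay + model ship + manuscript case + mineral collection + diorama + interactive orrery + fossil hall tops out at 2626.

2686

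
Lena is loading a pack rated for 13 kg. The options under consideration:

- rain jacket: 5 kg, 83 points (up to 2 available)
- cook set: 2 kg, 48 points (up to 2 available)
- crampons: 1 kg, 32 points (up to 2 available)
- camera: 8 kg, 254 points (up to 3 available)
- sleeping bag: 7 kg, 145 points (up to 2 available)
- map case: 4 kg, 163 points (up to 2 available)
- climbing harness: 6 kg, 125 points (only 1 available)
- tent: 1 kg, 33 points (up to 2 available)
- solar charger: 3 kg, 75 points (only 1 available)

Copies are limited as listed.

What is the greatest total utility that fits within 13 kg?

The ratio heuristic lands on 2×crampons + 2×map case + 2×tent (456) but leaves 1 kg idle.
The 1 kg tied up in crampons is better spent on cook set — total rises to 472 (13 kg).
Every other selection either busts 13 kg or exceeds an availability limit or fails to beat 472.

472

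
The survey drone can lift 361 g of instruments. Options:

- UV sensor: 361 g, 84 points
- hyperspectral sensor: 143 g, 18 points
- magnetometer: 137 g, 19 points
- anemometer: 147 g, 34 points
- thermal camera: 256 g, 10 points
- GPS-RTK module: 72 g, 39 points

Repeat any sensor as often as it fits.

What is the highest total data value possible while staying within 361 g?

195

Best packing: 5×GPS-RTK module — 360 g, 195 total.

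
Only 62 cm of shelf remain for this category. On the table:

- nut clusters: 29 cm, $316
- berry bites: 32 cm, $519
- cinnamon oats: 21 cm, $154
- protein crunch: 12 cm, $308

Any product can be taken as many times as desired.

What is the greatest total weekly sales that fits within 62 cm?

1540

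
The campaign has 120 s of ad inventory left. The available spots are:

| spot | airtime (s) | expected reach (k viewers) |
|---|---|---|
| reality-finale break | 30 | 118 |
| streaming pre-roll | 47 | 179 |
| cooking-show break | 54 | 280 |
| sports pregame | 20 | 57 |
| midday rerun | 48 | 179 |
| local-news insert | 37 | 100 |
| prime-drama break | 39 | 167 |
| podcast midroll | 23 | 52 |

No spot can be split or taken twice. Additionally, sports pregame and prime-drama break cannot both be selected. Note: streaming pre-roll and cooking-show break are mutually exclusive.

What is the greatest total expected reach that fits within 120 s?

499

Best packing: cooking-show break + prime-drama break + podcast midroll — 116 s, 499 total.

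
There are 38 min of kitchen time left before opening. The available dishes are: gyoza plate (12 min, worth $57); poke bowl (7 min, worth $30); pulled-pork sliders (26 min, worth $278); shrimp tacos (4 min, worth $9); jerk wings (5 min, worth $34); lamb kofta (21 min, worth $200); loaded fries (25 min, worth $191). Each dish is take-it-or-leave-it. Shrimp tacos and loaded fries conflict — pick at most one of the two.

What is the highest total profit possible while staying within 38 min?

Poke bowl + pulled-pork sliders + jerk wings uses 38 of the 38 min and totals 342.
That's the maximum — no feasible swap from here does better than 342.

342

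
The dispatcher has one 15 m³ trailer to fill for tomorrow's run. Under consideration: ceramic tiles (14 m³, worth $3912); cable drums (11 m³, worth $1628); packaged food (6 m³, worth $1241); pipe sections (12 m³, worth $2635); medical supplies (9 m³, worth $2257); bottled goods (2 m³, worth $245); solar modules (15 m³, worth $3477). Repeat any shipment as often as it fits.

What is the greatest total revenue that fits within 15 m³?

Taking ceramic tiles: 14 m³ used, 3912 in revenue.
The spare 1 m³ is too small for any remaining shipment, and no exchange beats 3912.

3912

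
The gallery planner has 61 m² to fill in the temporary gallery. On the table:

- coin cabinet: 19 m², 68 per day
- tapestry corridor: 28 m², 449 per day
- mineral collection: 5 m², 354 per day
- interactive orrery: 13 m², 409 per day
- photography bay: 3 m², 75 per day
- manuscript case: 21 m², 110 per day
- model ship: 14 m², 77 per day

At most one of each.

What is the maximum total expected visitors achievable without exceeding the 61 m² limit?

Ranking by ratio (expected visitors/m²): mineral collection 70.80, interactive orrery 31.46, photography bay 25.00, tapestry corridor 16.04.
Taking the top-ratio exhibits first gives tapestry corridor + mineral collection + interactive orrery + photography bay for 1287 (49 m²).
Replace photography bay with model ship: the trade gains 2 net, giving 1289 at 60 m².

1289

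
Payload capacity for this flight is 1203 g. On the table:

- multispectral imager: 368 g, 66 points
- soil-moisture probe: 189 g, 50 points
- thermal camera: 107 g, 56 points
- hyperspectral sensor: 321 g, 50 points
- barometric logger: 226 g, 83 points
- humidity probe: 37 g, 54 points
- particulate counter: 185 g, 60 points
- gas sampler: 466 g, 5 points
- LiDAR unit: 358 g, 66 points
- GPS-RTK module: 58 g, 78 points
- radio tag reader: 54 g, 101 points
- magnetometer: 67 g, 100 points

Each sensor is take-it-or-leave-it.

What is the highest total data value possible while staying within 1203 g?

598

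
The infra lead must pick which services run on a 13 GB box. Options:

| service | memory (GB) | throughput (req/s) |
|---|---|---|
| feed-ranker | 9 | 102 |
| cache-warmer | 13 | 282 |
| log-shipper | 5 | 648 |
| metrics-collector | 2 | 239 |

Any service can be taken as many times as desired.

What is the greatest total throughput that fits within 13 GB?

Density check — log-shipper 129.60, metrics-collector 119.50, cache-warmer 21.69, feed-ranker 11.33 are the best per GB.
Taking the top-ratio services first gives 2×log-shipper + metrics-collector for 1535 (12 GB).
Replace log-shipper with 3×metrics-collector: the trade gains 69 net, giving 1604 at 13 GB.
Every other selection either busts 13 GB or fails to beat 1604.

1604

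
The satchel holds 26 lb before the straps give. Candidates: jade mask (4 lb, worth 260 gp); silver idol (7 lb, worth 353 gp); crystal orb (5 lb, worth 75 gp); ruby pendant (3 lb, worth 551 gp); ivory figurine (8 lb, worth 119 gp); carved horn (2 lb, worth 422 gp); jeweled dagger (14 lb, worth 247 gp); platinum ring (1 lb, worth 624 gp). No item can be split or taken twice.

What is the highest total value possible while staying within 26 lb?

2329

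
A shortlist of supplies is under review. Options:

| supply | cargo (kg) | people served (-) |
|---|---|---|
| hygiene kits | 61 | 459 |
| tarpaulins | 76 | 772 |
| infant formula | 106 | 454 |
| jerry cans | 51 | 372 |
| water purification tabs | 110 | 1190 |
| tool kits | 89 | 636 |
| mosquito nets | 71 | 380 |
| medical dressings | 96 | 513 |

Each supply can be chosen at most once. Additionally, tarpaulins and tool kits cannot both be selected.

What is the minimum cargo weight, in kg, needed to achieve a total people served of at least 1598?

171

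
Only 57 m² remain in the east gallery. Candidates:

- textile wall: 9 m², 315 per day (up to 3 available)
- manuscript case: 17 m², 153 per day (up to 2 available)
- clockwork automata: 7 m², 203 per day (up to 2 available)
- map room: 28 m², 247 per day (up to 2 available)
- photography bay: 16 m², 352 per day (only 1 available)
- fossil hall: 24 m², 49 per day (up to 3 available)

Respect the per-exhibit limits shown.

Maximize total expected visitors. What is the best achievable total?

1703

3×textile wall + 2×clockwork automata + photography bay uses 57 of the 57 m² and totals 1703.
Every other selection either busts 57 m² or exceeds an availability limit or fails to beat 1703.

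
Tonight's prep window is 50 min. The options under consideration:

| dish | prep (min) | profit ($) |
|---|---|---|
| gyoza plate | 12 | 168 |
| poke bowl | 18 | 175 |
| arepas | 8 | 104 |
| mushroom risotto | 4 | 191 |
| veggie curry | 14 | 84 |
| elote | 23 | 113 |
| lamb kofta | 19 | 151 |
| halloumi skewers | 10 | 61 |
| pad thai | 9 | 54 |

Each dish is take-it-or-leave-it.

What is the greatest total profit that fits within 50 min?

638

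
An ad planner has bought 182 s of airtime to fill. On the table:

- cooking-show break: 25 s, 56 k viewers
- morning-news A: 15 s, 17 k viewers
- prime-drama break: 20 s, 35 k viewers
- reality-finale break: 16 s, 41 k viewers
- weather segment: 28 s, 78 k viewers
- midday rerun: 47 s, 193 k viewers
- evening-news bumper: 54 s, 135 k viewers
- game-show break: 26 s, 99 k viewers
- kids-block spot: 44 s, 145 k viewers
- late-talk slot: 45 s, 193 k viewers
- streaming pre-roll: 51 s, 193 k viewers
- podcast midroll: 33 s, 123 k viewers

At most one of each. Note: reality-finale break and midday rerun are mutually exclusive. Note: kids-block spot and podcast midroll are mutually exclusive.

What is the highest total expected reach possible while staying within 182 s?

702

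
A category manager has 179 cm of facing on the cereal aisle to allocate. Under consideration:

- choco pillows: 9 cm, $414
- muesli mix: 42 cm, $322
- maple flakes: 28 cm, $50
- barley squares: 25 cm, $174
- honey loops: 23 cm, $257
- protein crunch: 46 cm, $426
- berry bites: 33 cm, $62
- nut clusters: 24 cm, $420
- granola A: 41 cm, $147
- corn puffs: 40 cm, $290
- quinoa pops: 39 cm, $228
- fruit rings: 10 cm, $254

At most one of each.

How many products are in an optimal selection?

7

Optimal total is 2267.
One optimal bundle: choco pillows + muesli mix + barley squares + honey loops + protein crunch + nut clusters + fruit rings (179 cm).
All optima have 7 products.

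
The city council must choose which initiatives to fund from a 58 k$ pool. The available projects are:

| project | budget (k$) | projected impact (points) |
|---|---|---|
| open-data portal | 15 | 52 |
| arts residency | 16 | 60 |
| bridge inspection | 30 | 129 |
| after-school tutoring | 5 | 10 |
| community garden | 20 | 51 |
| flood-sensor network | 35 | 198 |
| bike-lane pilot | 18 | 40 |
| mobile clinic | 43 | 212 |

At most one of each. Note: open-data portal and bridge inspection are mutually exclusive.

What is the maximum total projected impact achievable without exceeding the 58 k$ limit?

Ranking by ratio (projected impact/k$): flood-sensor network 5.66, mobile clinic 4.93, bridge inspection 4.30, arts residency 3.75.
Arts residency + after-school tutoring + flood-sensor network uses 56 of the 58 k$ and totals 268.
Runner-up open-data portal + mobile clinic tops out at 264.

268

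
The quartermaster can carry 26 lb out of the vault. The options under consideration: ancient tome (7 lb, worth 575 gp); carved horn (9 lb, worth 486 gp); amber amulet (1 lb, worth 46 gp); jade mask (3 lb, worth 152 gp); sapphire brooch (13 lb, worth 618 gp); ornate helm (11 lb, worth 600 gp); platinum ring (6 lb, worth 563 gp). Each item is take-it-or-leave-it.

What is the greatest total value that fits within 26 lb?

1822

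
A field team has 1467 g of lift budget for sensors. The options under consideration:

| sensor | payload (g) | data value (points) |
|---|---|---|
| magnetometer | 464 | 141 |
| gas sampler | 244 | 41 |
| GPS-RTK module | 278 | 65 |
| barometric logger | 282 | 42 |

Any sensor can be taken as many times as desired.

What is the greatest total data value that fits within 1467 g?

423

By data value per g: magnetometer 0.30, GPS-RTK module 0.23, gas sampler 0.17 lead.
Best packing: 3×magnetometer — 1392 g, 423 total.
The spare 75 g is too small for any remaining sensor, and no exchange beats 423.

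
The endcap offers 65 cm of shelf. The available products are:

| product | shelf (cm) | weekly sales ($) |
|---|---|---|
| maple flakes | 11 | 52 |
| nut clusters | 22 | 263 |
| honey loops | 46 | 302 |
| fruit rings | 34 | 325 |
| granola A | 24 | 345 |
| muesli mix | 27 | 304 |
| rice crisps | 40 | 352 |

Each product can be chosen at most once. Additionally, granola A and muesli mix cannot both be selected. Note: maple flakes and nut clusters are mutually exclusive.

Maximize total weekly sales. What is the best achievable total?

697

Best packing: granola A + rice crisps — 64 cm, 697 total.
No other feasible combination exceeds 697.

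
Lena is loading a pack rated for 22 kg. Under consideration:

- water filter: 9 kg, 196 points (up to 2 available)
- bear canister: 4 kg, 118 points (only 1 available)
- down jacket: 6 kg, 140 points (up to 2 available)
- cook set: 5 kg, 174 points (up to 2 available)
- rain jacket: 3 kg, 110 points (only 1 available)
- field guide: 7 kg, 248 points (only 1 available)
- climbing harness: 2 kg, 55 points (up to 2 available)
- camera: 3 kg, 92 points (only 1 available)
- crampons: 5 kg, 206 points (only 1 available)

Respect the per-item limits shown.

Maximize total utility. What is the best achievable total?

802

Taking the top-ratio items first gives cook set + rain jacket + field guide + climbing harness + crampons for 793 (22 kg).
The 5 kg tied up in rain jacket and climbing harness is better spent on cook set — total rises to 802 (22 kg).
No other feasible combination exceeds 802.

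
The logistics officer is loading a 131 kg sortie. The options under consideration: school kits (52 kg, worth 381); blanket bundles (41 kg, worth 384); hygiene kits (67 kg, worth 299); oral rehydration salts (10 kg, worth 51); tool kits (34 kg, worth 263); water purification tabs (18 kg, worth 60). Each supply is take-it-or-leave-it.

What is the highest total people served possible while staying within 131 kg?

By people served per kg: blanket bundles 9.37, tool kits 7.74, school kits 7.33 lead.
Taking school kits + blanket bundles + tool kits: 127 kg used, 1028 in people served.
The closest alternative, school kits + blanket bundles + oral rehydration salts + water purification tabs, reaches only 876.

1028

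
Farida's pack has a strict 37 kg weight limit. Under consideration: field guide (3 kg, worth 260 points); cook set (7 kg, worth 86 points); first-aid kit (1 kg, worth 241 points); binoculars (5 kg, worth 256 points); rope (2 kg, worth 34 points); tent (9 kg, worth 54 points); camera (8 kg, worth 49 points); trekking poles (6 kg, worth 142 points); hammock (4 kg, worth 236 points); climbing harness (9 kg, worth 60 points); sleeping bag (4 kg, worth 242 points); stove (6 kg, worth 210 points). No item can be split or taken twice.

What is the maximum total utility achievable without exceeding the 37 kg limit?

Density check — first-aid kit 241.00, field guide 86.67, sleeping bag 60.50, hammock 59.00 are the best per kg.
A density-first pass picks field guide + first-aid kit + binoculars + rope + trekking poles + hammock + sleeping bag + stove — 1621 at 31 kg.
Dropping rope frees 2 kg; slotting in cook set (7 kg) lifts the total to 1673 at 36 kg.

1673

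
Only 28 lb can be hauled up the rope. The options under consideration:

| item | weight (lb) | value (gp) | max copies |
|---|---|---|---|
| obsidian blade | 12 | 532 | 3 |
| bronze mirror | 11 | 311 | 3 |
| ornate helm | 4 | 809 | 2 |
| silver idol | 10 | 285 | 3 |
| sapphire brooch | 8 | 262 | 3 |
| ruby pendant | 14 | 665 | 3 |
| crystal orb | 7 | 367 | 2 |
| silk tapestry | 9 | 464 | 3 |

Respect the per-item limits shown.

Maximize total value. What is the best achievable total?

By value per lb: ornate helm 202.25, crystal orb 52.43, silk tapestry 51.56, ruby pendant 47.50 lead.
The ratio heuristic lands on 2×ornate helm + 2×crystal orb (2352) but leaves 6 lb idle.
Dropping 2×crystal orb frees 14 lb; slotting in 2×silk tapestry (18 lb) lifts the total to 2546 at 26 lb.
No other feasible combination exceeds 2546.

2546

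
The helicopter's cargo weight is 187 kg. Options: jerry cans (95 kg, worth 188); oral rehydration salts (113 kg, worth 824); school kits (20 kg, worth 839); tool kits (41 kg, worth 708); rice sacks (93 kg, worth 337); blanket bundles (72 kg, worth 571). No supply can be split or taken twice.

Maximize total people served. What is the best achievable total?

2371

Ranking by ratio (people served/kg): school kits 41.95, tool kits 17.27, blanket bundles 7.93, oral rehydration salts 7.29.
Filling by ratio: school kits + tool kits + blanket bundles for 2118, with 54 kg left unused.
Dropping blanket bundles frees 72 kg; slotting in oral rehydration salts (113 kg) lifts the total to 2371 at 174 kg.
Runner-up school kits + tool kits + blanket bundles tops out at 2118.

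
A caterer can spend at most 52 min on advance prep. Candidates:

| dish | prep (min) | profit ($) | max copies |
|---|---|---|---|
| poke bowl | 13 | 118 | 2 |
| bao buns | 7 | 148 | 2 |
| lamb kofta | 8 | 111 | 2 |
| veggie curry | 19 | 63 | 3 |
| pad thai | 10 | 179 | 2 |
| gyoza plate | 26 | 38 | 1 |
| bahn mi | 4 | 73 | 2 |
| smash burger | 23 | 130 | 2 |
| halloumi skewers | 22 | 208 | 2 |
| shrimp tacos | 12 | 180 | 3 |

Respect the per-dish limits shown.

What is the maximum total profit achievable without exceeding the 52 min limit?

The ratio heuristic lands on 2×bao buns + lamb kofta + 2×pad thai + 2×bahn mi (911) but leaves 2 min idle.
Dropping pad thai frees 10 min; slotting in shrimp tacos (12 min) lifts the total to 912 at 52 min.

912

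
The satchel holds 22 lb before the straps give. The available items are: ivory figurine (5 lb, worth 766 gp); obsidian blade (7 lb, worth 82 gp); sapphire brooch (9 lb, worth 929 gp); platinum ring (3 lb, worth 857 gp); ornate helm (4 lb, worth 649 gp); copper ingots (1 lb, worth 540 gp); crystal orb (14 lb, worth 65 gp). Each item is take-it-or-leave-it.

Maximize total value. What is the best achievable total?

Ivory figurine + sapphire brooch + platinum ring + ornate helm + copper ingots uses 22 of the 22 lb and totals 3741.
The closest alternative, ivory figurine + sapphire brooch + platinum ring + ornate helm, reaches only 3201.

3741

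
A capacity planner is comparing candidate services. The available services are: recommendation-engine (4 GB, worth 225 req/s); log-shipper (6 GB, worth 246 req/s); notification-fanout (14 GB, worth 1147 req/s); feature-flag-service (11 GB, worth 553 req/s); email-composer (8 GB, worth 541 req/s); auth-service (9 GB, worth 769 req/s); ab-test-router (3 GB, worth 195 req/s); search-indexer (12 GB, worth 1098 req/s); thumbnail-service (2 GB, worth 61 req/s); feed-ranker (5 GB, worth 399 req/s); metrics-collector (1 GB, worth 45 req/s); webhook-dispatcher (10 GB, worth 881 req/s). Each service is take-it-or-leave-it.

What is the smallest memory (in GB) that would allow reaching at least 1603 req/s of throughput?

19

Minimise GB subject to total throughput ≥ 1603.
auth-service + webhook-dispatcher reaches 1650 using 19 GB.
No combination under 19 GB hits 1603.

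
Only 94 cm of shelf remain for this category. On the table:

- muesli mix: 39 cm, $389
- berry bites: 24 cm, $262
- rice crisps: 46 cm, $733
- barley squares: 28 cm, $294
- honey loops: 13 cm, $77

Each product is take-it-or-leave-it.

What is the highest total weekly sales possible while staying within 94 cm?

1122

By weekly sales per cm: rice crisps 15.93, berry bites 10.92, barley squares 10.50 lead.
A density-first pass picks berry bites + rice crisps + honey loops — 1072 at 83 cm.
The 37 cm tied up in berry bites and honey loops is better spent on muesli mix — total rises to 1122 (85 cm).
The closest alternative, rice crisps + barley squares + honey loops, reaches only 1104.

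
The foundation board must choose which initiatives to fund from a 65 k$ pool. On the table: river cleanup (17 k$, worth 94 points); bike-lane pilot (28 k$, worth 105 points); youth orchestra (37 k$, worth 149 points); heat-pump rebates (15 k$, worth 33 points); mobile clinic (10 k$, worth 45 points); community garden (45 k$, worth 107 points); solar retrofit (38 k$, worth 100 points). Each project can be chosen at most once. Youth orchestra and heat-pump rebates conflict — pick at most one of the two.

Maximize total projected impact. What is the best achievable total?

By projected impact per k$: river cleanup 5.53, mobile clinic 4.50, youth orchestra 4.03 lead.
River cleanup + youth orchestra + mobile clinic uses 64 of the 65 k$ and totals 288.

288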